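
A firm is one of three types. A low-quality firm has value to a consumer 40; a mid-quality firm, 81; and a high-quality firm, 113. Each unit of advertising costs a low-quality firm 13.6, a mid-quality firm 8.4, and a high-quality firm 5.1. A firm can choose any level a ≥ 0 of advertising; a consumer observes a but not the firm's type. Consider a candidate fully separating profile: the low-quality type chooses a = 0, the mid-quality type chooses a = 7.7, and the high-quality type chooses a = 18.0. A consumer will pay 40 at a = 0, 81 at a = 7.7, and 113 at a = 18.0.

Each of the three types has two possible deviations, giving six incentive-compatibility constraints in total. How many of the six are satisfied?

Low-quality (own payoff 40): to a=7.7 gives 81 − 13.6×7.7 = -23.72 → no gain ✓; to a=18.0 gives 113 − 13.6×18.0 = -131.8 → no gain ✓.
Mid-quality (own payoff 81 − 8.4×7.7 = 16.32): to a=0 gives 40 → profitable ✗; to a=18.0 gives 113 − 8.4×18.0 = -38.2 → no gain ✓.
High-quality (own payoff 113 − 5.1×18.0 = 21.2): to a=0 gives 40 → profitable ✗; to a=7.7 gives 81 − 5.1×7.7 = 41.73 → profitable ✗.
3 of the 6 constraints hold; not an equilibrium.

3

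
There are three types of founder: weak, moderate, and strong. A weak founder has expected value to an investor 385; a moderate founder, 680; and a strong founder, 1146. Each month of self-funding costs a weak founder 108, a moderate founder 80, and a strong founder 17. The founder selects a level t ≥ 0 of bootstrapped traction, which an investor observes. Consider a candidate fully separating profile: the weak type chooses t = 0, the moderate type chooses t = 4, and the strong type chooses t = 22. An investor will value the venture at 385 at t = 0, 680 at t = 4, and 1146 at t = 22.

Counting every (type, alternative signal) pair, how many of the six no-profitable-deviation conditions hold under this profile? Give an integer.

Moderate (own payoff 680 − 80×4 = 360): to t=0 gives 385 → profitable ✗; to t=22 gives 1146 − 80×22 = -614 → no gain ✓.
Strong (own payoff 1146 − 17×22 = 772): to t=0 gives 385 → no gain ✓; to t=4 gives 680 − 17×4 = 612 → no gain ✓.
Weak (own payoff 385): to t=4 gives 680 − 108×4 = 248 → no gain ✓; to t=22 gives 1146 − 108×22 = -1230 → no gain ✓.
5 of the 6 constraints hold; not an equilibrium.

5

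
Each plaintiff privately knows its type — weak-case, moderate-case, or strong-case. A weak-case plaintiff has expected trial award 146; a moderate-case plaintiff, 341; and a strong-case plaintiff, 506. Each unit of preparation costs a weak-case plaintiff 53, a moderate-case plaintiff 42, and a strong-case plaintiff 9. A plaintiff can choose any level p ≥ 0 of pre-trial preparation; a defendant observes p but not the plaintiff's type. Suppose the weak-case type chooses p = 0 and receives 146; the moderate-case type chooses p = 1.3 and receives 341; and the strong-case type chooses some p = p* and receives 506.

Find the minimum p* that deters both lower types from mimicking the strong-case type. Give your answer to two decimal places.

Moderate-case type (on-path payoff 341 − 42×1.3 = 286.4) won't mimic when 286.4 ≥ 506 − 42·p*, i.e. p* ≥ 5.23.
Weak-case type (on-path payoff 146) won't mimic when 146 ≥ 506 − 53·p*, i.e. p* ≥ 6.79.
Both must hold, so p* = max(6.79, 5.23) = 6.79. The weak-case type's constraint binds.

6.79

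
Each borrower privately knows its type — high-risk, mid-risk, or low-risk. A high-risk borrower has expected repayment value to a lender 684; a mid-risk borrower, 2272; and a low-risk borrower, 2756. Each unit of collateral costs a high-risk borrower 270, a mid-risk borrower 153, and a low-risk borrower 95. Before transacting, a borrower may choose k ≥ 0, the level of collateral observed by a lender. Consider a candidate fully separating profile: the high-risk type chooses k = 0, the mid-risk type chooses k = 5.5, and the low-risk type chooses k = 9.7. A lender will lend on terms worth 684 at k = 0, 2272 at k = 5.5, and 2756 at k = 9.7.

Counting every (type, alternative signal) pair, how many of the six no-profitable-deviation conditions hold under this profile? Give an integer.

5

Low-risk (own payoff 2756 − 95×9.7 = 1834.5): to k=0 gives 684 → no gain ✓; to k=5.5 gives 2272 − 95×5.5 = 1749.5 → no gain ✓.
High-risk (own payoff 684): to k=5.5 gives 2272 − 270×5.5 = 787 → profitable ✗; to k=9.7 gives 2756 − 270×9.7 = 137 → no gain ✓.
Mid-risk (own payoff 2272 − 153×5.5 = 1430.5): to k=0 gives 684 → no gain ✓; to k=9.7 gives 2756 − 153×9.7 = 1271.9 → no gain ✓.
5 of the 6 constraints hold; not an equilibrium.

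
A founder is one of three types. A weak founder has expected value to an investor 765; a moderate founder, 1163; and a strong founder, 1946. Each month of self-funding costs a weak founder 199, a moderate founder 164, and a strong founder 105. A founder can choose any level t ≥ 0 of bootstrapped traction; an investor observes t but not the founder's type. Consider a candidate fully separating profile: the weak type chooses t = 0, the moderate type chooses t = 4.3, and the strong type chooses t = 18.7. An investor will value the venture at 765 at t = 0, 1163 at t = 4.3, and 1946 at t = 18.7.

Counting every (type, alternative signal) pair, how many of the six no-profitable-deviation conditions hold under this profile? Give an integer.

3

Strong (own payoff 1946 − 105×18.7 = -17.5): to t=0 gives 765 → profitable ✗; to t=4.3 gives 1163 − 105×4.3 = 711.5 → profitable ✗.
Moderate (own payoff 1163 − 164×4.3 = 457.8): to t=0 gives 765 → profitable ✗; to t=18.7 gives 1946 − 164×18.7 = -1120.8 → no gain ✓.
Weak (own payoff 765): to t=4.3 gives 1163 − 199×4.3 = 307.3 → no gain ✓; to t=18.7 gives 1946 − 199×18.7 = -1775.3 → no gain ✓.
3 of the 6 constraints hold; not an equilibrium.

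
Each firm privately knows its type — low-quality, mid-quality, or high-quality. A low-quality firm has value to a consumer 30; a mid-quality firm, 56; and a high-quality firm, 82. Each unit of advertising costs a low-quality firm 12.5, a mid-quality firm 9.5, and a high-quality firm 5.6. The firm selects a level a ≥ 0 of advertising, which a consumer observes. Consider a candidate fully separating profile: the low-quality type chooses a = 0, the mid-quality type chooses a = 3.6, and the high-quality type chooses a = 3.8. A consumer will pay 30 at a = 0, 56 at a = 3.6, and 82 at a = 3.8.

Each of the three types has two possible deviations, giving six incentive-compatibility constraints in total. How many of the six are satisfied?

Low-quality (own payoff 30): to a=3.6 gives 56 − 12.5×3.6 = 11 → no gain ✓; to a=3.8 gives 82 − 12.5×3.8 = 34.5 → profitable ✗.
Mid-quality (own payoff 56 − 9.5×3.6 = 21.8): to a=0 gives 30 → profitable ✗; to a=3.8 gives 82 − 9.5×3.8 = 45.9 → profitable ✗.
High-quality (own payoff 82 − 5.6×3.8 = 60.72): to a=0 gives 30 → no gain ✓; to a=3.6 gives 56 − 5.6×3.6 = 35.84 → no gain ✓.
3 of the 6 constraints hold; not an equilibrium.

3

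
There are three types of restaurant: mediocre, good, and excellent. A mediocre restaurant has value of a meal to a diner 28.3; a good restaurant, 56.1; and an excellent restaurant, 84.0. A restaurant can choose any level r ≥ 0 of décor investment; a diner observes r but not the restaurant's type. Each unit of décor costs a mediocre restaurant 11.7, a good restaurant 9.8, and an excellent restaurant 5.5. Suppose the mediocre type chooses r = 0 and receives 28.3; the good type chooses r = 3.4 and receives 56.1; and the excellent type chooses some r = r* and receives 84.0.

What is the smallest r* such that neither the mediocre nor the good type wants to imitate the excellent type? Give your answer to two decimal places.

Mediocre type (on-path payoff 28.3) won't mimic when 28.3 ≥ 84.0 − 11.7·r*, i.e. r* ≥ 4.76.
Good type (on-path payoff 56.1 − 9.8×3.4 = 22.78) won't mimic when 22.78 ≥ 84.0 − 9.8·r*, i.e. r* ≥ 6.25.
Both must hold, so r* = max(4.76, 6.25) = 6.25. The good type's constraint binds.

6.25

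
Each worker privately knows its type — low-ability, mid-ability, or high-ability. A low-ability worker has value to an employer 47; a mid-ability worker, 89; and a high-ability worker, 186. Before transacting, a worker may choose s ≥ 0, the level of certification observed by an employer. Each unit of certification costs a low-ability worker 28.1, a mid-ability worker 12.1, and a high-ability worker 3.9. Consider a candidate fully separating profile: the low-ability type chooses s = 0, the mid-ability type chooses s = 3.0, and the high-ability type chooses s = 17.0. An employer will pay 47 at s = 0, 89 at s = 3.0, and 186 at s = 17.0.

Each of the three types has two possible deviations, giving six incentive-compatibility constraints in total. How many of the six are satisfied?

Low-ability (own payoff 47): to s=3.0 gives 89 − 28.1×3.0 = 4.7 → no gain ✓; to s=17.0 gives 186 − 28.1×17.0 = -291.7 → no gain ✓.
Mid-ability (own payoff 89 − 12.1×3.0 = 52.7): to s=0 gives 47 → no gain ✓; to s=17.0 gives 186 − 12.1×17.0 = -19.7 → no gain ✓.
High-ability (own payoff 186 − 3.9×17.0 = 119.7): to s=0 gives 47 → no gain ✓; to s=3.0 gives 89 − 3.9×3.0 = 77.3 → no gain ✓.
6 of the 6 constraints hold; this profile is a separating equilibrium.

6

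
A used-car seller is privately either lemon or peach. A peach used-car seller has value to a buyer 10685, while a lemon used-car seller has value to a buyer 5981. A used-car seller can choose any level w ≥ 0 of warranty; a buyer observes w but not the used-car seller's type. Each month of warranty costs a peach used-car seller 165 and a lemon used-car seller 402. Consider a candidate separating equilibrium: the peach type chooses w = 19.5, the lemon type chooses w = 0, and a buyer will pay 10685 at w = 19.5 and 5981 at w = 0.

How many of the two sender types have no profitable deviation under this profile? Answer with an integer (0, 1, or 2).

2

Lemon type: stay at 0 → 5981; mimic → 10685 − 402 × 19.5 = 2846. IC holds (5981 ≥ 2846).
Peach type: signal → 10685 − 165 × 19.5 = 7467.5; deviate to 0 → 5981. IC holds (7467.5 ≥ 5981).
2 of 2 constraints hold, so this is a separating equilibrium.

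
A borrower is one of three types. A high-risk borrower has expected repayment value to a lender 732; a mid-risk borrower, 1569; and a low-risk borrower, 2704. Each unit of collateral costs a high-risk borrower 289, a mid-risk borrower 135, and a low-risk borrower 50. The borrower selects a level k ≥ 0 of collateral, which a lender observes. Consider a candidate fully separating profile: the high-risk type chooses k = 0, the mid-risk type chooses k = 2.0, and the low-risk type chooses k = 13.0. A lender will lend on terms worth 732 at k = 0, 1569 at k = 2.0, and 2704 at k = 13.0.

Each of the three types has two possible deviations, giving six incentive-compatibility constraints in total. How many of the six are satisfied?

5

High-risk (own payoff 732): to k=2.0 gives 1569 − 289×2.0 = 991 → profitable ✗; to k=13.0 gives 2704 − 289×13.0 = -1053 → no gain ✓.
Low-risk (own payoff 2704 − 50×13.0 = 2054): to k=0 gives 732 → no gain ✓; to k=2.0 gives 1569 − 50×2.0 = 1469 → no gain ✓.
Mid-risk (own payoff 1569 − 135×2.0 = 1299): to k=0 gives 732 → no gain ✓; to k=13.0 gives 2704 − 135×13.0 = 949 → no gain ✓.
5 of the 6 constraints hold; not an equilibrium.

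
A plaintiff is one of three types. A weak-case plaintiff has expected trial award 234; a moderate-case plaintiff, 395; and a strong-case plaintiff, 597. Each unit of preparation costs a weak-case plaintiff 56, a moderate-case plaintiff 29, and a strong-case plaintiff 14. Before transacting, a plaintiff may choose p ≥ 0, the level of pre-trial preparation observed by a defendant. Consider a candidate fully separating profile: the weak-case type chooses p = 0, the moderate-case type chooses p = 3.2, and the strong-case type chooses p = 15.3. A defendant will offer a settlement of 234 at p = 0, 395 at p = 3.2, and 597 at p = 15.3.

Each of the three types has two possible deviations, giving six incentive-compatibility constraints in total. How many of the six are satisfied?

Weak-case (own payoff 234): to p=3.2 gives 395 − 56×3.2 = 215.8 → no gain ✓; to p=15.3 gives 597 − 56×15.3 = -259.8 → no gain ✓.
Strong-case (own payoff 597 − 14×15.3 = 382.8): to p=0 gives 234 → no gain ✓; to p=3.2 gives 395 − 14×3.2 = 350.2 → no gain ✓.
Moderate-case (own payoff 395 − 29×3.2 = 302.2): to p=0 gives 234 → no gain ✓; to p=15.3 gives 597 − 29×15.3 = 153.3 → no gain ✓.
6 of the 6 constraints hold; this profile is a separating equilibrium.

6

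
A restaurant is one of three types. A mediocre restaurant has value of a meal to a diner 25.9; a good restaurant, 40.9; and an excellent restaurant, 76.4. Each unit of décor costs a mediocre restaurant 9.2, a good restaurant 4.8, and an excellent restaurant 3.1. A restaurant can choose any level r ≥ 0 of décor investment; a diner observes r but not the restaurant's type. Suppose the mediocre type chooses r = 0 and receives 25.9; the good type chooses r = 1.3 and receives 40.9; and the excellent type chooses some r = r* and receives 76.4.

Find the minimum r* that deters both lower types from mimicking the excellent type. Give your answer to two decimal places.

8.70

Mediocre type (on-path payoff 25.9) won't mimic when 25.9 ≥ 76.4 − 9.2·r*, i.e. r* ≥ 5.49.
Good type (on-path payoff 40.9 − 4.8×1.3 = 34.66) won't mimic when 34.66 ≥ 76.4 − 4.8·r*, i.e. r* ≥ 8.70.
Both must hold, so r* = max(5.49, 8.70) = 8.70. The good type's constraint binds.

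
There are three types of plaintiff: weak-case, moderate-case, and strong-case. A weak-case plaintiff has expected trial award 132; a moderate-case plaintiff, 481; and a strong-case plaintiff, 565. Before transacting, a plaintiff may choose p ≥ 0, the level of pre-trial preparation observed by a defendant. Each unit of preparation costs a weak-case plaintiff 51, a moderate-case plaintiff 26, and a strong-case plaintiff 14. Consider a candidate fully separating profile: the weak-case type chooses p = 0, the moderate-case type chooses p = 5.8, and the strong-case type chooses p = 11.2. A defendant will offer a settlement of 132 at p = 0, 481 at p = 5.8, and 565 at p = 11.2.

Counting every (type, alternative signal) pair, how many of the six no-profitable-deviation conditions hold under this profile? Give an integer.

5

Strong-case (own payoff 565 − 14×11.2 = 408.2): to p=0 gives 132 → no gain ✓; to p=5.8 gives 481 − 14×5.8 = 399.8 → no gain ✓.
Moderate-case (own payoff 481 − 26×5.8 = 330.2): to p=0 gives 132 → no gain ✓; to p=11.2 gives 565 − 26×11.2 = 273.8 → no gain ✓.
Weak-case (own payoff 132): to p=5.8 gives 481 − 51×5.8 = 185.2 → profitable ✗; to p=11.2 gives 565 − 51×11.2 = -6.2 → no gain ✓.
5 of the 6 constraints hold; not an equilibrium.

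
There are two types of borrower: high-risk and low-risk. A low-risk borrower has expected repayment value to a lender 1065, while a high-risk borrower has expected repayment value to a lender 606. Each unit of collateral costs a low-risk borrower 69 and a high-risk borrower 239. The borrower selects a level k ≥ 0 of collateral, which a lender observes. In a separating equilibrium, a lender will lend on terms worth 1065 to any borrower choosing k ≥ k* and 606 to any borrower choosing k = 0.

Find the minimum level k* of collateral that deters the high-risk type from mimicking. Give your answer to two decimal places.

A high-risk borrower choosing k = 0 receives 606.
Imitating at k* instead would pay 1065 at cost 239·k*, netting 1065 − 239·k*.
Indifference: 606 = 1065 − 239·k*, so k* = (1065 − 606) / 239 ≈ 1.92.
At k* the high-risk type's incentive constraint just binds; the low-risk type strictly prefers k* since its per-unit cost is lower.

1.92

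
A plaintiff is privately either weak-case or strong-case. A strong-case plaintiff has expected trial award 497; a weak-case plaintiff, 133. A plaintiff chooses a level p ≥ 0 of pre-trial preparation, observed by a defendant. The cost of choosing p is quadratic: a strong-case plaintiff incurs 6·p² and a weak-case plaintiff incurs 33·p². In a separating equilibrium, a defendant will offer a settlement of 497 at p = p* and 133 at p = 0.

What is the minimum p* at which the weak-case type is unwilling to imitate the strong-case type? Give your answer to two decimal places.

3.32

The weak-case type at p = 0 receives 133; imitating at p* yields 497 − 33·p*².
Indifference: 133 = 497 − 33·p*², so p*² = (497 − 133) / 33 ≈ 11.0303.
p* = √11.0303 ≈ 3.32.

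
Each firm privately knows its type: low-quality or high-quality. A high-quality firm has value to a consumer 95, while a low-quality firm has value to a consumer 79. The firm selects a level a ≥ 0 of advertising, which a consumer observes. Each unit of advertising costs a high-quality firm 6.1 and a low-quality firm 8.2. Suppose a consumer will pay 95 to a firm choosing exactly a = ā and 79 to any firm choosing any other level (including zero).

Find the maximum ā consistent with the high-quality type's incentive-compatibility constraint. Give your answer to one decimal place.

Choosing ā yields the high-quality type 95 − 6.1·ā; choosing zero yields 79.
The high-quality type is indifferent at 95 − 6.1·ā = 79, i.e. ā = (95 − 79) / 6.1 ≈ 2.6.
For any ā above 2.6 the high-quality type would rather pool at zero, so separation collapses.

2.6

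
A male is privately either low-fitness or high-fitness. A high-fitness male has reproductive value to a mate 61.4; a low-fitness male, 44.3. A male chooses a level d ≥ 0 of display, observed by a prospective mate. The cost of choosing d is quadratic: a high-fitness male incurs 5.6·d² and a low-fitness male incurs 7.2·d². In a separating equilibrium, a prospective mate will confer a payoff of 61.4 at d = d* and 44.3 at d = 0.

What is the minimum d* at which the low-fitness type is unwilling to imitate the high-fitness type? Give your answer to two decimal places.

The low-fitness type at d = 0 receives 44.3; imitating at d* yields 61.4 − 7.2·d*².
Indifference: 44.3 = 61.4 − 7.2·d*², so d*² = (61.4 − 44.3) / 7.2 = 2.375.
d* = √2.375 ≈ 1.54.

1.54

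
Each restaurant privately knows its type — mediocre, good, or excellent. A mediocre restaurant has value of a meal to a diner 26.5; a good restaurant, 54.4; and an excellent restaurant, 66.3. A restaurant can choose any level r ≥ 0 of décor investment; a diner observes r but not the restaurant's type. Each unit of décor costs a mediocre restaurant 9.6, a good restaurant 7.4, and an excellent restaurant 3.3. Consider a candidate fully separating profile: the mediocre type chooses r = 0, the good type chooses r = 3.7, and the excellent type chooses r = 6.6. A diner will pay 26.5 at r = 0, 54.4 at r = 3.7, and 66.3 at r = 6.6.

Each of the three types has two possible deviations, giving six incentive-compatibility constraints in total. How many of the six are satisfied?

Excellent (own payoff 66.3 − 3.3×6.6 = 44.52): to r=0 gives 26.5 → no gain ✓; to r=3.7 gives 54.4 − 3.3×3.7 = 42.19 → no gain ✓.
Mediocre (own payoff 26.5): to r=3.7 gives 54.4 − 9.6×3.7 = 18.88 → no gain ✓; to r=6.6 gives 66.3 − 9.6×6.6 = 2.94 → no gain ✓.
Good (own payoff 54.4 − 7.4×3.7 = 27.02): to r=0 gives 26.5 → no gain ✓; to r=6.6 gives 66.3 − 7.4×6.6 = 17.46 → no gain ✓.
6 of the 6 constraints hold; this profile is a separating equilibrium.

6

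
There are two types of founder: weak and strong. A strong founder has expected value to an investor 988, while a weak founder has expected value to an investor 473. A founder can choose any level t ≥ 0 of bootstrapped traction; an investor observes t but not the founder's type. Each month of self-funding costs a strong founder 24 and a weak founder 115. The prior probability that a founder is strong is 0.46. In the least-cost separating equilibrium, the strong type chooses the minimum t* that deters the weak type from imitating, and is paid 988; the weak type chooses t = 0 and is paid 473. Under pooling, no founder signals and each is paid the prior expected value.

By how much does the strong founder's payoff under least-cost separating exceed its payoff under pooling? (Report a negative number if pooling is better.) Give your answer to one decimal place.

170.6

Least-cost separating signal: t* solves 473 = 988 − 115·t*, so t* = (988 − 473)/115 ≈ 4.4783.
Strong type's separating payoff: 988 − 24 × t* = 988 − 24 × (988 − 473)/115 = 988 − 12360/115 ≈ 880.522.
Pooling payoff: 0.46 × 988 + 0.54 × 473 = 709.9.
Difference: 880.522 − 709.9 = 170.622, i.e. 170.6 to one decimal place.
The strong type prefers to separate.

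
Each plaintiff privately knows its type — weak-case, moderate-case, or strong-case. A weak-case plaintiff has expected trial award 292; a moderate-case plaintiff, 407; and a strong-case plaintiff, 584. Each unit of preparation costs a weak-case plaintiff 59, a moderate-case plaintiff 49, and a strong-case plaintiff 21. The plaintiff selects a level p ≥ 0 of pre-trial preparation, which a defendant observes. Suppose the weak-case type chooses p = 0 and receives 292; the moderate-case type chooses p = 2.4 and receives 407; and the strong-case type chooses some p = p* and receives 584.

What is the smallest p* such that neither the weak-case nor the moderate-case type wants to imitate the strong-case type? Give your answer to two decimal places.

6.01

Weak-case type (on-path payoff 292) won't mimic when 292 ≥ 584 − 59·p*, i.e. p* ≥ 4.95.
Moderate-case type (on-path payoff 407 − 49×2.4 = 289.4) won't mimic when 289.4 ≥ 584 − 49·p*, i.e. p* ≥ 6.01.
Both must hold, so p* = max(4.95, 6.01) = 6.01. The moderate-case type's constraint binds.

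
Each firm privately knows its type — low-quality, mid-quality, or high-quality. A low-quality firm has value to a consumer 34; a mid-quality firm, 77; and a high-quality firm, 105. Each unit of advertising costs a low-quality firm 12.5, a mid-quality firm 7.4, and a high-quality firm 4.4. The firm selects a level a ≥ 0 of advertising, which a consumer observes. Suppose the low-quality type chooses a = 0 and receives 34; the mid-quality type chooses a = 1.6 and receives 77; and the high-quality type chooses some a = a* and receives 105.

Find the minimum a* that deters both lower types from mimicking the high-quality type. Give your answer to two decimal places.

Low-quality type (on-path payoff 34) won't mimic when 34 ≥ 105 − 12.5·a*, i.e. a* ≥ 5.68.
Mid-quality type (on-path payoff 77 − 7.4×1.6 = 65.16) won't mimic when 65.16 ≥ 105 − 7.4·a*, i.e. a* ≥ 5.38.
Both must hold, so a* = max(5.68, 5.38) = 5.68. The low-quality type's constraint binds.

5.68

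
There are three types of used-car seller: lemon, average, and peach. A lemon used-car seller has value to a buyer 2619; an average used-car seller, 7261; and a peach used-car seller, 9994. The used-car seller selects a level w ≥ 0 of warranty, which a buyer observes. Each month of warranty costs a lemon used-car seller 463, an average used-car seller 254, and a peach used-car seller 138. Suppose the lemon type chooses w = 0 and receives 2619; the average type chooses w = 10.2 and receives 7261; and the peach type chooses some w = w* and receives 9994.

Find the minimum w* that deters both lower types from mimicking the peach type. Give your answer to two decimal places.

Average type (on-path payoff 7261 − 254×10.2 = 4670.2) won't mimic when 4670.2 ≥ 9994 − 254·w*, i.e. w* ≥ 20.96.
Lemon type (on-path payoff 2619) won't mimic when 2619 ≥ 9994 − 463·w*, i.e. w* ≥ 15.93.
Both must hold, so w* = max(15.93, 20.96) = 20.96. The average type's constraint binds.

20.96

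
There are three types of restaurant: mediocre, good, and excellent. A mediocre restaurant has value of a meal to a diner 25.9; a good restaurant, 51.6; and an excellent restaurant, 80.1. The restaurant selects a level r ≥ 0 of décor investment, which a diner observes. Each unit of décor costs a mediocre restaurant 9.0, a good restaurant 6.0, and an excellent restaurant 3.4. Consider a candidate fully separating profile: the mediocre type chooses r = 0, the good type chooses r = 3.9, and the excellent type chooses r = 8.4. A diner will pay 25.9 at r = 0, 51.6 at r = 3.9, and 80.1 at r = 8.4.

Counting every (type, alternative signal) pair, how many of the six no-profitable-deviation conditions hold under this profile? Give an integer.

Mediocre (own payoff 25.9): to r=3.9 gives 51.6 − 9.0×3.9 = 16.5 → no gain ✓; to r=8.4 gives 80.1 − 9.0×8.4 = 4.5 → no gain ✓.
Excellent (own payoff 80.1 − 3.4×8.4 = 51.54): to r=0 gives 25.9 → no gain ✓; to r=3.9 gives 51.6 − 3.4×3.9 = 38.34 → no gain ✓.
Good (own payoff 51.6 − 6.0×3.9 = 28.2): to r=0 gives 25.9 → no gain ✓; to r=8.4 gives 80.1 − 6.0×8.4 = 29.7 → profitable ✗.
5 of the 6 constraints hold; not an equilibrium.

5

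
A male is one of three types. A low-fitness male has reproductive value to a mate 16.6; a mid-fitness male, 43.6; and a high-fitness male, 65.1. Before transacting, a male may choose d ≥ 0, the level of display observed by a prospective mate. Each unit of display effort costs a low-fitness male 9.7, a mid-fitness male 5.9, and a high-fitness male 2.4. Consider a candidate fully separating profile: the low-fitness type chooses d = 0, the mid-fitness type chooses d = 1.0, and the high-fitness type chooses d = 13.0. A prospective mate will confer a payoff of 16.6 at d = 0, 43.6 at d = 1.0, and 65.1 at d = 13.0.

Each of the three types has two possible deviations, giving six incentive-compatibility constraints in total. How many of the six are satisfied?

4

Low-fitness (own payoff 16.6): to d=1.0 gives 43.6 − 9.7×1.0 = 33.9 → profitable ✗; to d=13.0 gives 65.1 − 9.7×13.0 = -61 → no gain ✓.
High-fitness (own payoff 65.1 − 2.4×13.0 = 33.9): to d=0 gives 16.6 → no gain ✓; to d=1.0 gives 43.6 − 2.4×1.0 = 41.2 → profitable ✗.
Mid-fitness (own payoff 43.6 − 5.9×1.0 = 37.7): to d=0 gives 16.6 → no gain ✓; to d=13.0 gives 65.1 − 5.9×13.0 = -11.6 → no gain ✓.
4 of the 6 constraints hold; not an equilibrium.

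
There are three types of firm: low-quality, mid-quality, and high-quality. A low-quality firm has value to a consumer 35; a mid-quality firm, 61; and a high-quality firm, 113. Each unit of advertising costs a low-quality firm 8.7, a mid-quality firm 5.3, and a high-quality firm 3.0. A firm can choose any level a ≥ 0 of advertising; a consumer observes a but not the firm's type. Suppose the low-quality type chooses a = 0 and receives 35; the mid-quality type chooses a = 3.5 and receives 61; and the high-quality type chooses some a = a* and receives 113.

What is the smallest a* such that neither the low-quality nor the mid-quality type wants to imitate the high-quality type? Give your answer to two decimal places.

Low-quality type (on-path payoff 35) won't mimic when 35 ≥ 113 − 8.7·a*, i.e. a* ≥ 8.97.
Mid-quality type (on-path payoff 61 − 5.3×3.5 = 42.45) won't mimic when 42.45 ≥ 113 − 5.3·a*, i.e. a* ≥ 13.31.
Both must hold, so a* = max(8.97, 13.31) = 13.31. The mid-quality type's constraint binds.

13.31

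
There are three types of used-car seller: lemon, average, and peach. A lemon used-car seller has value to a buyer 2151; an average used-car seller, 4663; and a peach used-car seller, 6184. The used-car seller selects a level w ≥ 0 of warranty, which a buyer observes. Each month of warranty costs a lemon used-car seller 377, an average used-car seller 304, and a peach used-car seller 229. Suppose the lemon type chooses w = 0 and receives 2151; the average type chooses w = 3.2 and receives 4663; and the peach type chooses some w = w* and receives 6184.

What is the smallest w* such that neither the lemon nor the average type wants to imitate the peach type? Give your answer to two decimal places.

10.70

Average type (on-path payoff 4663 − 304×3.2 = 3690.2) won't mimic when 3690.2 ≥ 6184 − 304·w*, i.e. w* ≥ 8.20.
Lemon type (on-path payoff 2151) won't mimic when 2151 ≥ 6184 − 377·w*, i.e. w* ≥ 10.70.
Both must hold, so w* = max(10.70, 8.20) = 10.70. The lemon type's constraint binds.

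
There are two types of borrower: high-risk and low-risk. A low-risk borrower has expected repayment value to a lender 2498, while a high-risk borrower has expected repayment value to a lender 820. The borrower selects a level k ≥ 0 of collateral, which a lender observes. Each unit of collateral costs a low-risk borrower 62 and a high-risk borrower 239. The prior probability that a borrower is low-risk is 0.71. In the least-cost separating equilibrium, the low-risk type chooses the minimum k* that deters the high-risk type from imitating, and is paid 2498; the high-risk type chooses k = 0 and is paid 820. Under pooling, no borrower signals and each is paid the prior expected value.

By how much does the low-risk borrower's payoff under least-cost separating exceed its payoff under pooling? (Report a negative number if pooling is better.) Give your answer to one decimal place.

Least-cost separating signal: k* solves 820 = 2498 − 239·k*, so k* = (2498 − 820)/239 ≈ 7.0209.
Low-risk type's separating payoff: 2498 − 62 × k* = 2498 − 62 × (2498 − 820)/239 = 2498 − 104036/239 ≈ 2062.703.
Pooling payoff: 0.71 × 2498 + 0.29 × 820 = 2011.38.
Difference: 2062.703 − 2011.38 = 51.323, i.e. 51.3 to one decimal place.
The low-risk type prefers to separate.

51.3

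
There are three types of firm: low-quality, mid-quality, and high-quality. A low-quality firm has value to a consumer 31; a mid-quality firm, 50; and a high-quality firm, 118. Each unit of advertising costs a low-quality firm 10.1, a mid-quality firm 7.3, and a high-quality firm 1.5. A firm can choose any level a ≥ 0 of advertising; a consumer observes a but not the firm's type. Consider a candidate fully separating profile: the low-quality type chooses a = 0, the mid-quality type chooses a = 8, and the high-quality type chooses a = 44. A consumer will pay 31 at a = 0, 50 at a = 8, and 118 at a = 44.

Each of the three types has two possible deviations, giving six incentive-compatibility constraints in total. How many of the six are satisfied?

5

Low-quality (own payoff 31): to a=8 gives 50 − 10.1×8 = -30.8 → no gain ✓; to a=44 gives 118 − 10.1×44 = -326.4 → no gain ✓.
Mid-quality (own payoff 50 − 7.3×8 = -8.4): to a=0 gives 31 → profitable ✗; to a=44 gives 118 − 7.3×44 = -203.2 → no gain ✓.
High-quality (own payoff 118 − 1.5×44 = 52): to a=0 gives 31 → no gain ✓; to a=8 gives 50 − 1.5×8 = 38 → no gain ✓.
5 of the 6 constraints hold; not an equilibrium.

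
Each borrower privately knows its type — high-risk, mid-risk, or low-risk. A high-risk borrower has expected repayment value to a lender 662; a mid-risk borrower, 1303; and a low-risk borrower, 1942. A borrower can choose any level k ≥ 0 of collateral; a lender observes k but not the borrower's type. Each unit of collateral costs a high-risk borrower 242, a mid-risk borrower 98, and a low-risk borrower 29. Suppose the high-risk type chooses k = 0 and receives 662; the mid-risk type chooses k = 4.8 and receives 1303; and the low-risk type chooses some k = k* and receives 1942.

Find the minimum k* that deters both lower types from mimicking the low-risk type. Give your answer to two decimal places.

High-risk type (on-path payoff 662) won't mimic when 662 ≥ 1942 − 242·k*, i.e. k* ≥ 5.29.
Mid-risk type (on-path payoff 1303 − 98×4.8 = 832.6) won't mimic when 832.6 ≥ 1942 − 98·k*, i.e. k* ≥ 11.32.
Both must hold, so k* = max(5.29, 11.32) = 11.32. The mid-risk type's constraint binds.

11.32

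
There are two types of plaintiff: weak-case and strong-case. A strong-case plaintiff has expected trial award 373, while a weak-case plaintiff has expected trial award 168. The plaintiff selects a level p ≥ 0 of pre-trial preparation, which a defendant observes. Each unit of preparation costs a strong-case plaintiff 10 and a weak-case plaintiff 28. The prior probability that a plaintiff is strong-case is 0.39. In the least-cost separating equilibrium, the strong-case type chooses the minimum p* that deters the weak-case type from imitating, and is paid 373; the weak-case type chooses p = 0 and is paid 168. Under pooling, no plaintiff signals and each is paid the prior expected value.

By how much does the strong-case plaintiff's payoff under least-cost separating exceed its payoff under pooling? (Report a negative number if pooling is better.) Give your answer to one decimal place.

Least-cost separating signal: p* solves 168 = 373 − 28·p*, so p* = (373 − 168)/28 ≈ 7.3214.
Strong-case type's separating payoff: 373 − 10 × p* = 373 − 10 × (373 − 168)/28 = 373 − 2050/28 ≈ 299.786.
Pooling payoff: 0.39 × 373 + 0.61 × 168 = 247.95.
Difference: 299.786 − 247.95 = 51.836, i.e. 51.8 to one decimal place.
The strong-case type prefers to separate.

51.8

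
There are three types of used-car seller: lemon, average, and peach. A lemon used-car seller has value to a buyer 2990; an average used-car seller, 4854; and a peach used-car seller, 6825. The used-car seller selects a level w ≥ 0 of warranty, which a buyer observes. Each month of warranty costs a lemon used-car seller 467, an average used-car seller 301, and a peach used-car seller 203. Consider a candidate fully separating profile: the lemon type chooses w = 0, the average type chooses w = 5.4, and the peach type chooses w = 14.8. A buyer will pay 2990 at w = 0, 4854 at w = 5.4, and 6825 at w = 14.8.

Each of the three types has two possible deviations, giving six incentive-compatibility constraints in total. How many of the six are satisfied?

Peach (own payoff 6825 − 203×14.8 = 3820.6): to w=0 gives 2990 → no gain ✓; to w=5.4 gives 4854 − 203×5.4 = 3757.8 → no gain ✓.
Average (own payoff 4854 − 301×5.4 = 3228.6): to w=0 gives 2990 → no gain ✓; to w=14.8 gives 6825 − 301×14.8 = 2370.2 → no gain ✓.
Lemon (own payoff 2990): to w=5.4 gives 4854 − 467×5.4 = 2332.2 → no gain ✓; to w=14.8 gives 6825 − 467×14.8 = -86.6 → no gain ✓.
6 of the 6 constraints hold; this profile is a separating equilibrium.

6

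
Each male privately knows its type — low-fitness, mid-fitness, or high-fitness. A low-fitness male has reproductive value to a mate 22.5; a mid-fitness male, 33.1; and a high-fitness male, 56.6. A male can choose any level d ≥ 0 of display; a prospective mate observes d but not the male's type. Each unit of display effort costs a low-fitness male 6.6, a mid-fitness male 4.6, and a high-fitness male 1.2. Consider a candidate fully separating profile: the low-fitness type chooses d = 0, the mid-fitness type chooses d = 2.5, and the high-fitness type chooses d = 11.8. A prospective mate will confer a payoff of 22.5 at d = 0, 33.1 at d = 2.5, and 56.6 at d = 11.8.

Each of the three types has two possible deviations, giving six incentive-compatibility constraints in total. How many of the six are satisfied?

Mid-fitness (own payoff 33.1 − 4.6×2.5 = 21.6): to d=0 gives 22.5 → profitable ✗; to d=11.8 gives 56.6 − 4.6×11.8 = 2.32 → no gain ✓.
High-fitness (own payoff 56.6 − 1.2×11.8 = 42.44): to d=0 gives 22.5 → no gain ✓; to d=2.5 gives 33.1 − 1.2×2.5 = 30.1 → no gain ✓.
Low-fitness (own payoff 22.5): to d=2.5 gives 33.1 − 6.6×2.5 = 16.6 → no gain ✓; to d=11.8 gives 56.6 − 6.6×11.8 = -21.28 → no gain ✓.
5 of the 6 constraints hold; not an equilibrium.

5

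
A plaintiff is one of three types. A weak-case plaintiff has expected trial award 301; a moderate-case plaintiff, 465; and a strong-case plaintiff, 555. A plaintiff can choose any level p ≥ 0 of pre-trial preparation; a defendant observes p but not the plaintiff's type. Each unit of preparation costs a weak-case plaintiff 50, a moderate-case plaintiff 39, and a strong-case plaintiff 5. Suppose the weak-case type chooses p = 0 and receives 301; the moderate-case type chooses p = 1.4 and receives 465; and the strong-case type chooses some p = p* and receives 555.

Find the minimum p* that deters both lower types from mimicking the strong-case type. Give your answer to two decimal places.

Moderate-case type (on-path payoff 465 − 39×1.4 = 410.4) won't mimic when 410.4 ≥ 555 − 39·p*, i.e. p* ≥ 3.71.
Weak-case type (on-path payoff 301) won't mimic when 301 ≥ 555 − 50·p*, i.e. p* ≥ 5.08.
Both must hold, so p* = max(5.08, 3.71) = 5.08. The weak-case type's constraint binds.

5.08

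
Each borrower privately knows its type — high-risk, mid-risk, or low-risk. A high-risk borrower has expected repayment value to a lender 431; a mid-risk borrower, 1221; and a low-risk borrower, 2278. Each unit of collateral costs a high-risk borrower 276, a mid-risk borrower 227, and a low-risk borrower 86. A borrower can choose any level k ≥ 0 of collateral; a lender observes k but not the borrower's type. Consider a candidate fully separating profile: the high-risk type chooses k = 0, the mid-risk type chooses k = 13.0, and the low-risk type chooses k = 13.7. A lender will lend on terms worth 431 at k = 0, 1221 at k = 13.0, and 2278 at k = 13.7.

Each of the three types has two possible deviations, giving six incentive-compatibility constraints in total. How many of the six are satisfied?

Low-risk (own payoff 2278 − 86×13.7 = 1099.8): to k=0 gives 431 → no gain ✓; to k=13.0 gives 1221 − 86×13.0 = 103 → no gain ✓.
High-risk (own payoff 431): to k=13.0 gives 1221 − 276×13.0 = -2367 → no gain ✓; to k=13.7 gives 2278 − 276×13.7 = -1503.2 → no gain ✓.
Mid-risk (own payoff 1221 − 227×13.0 = -1730): to k=0 gives 431 → profitable ✗; to k=13.7 gives 2278 − 227×13.7 = -831.9 → profitable ✗.
4 of the 6 constraints hold; not an equilibrium.

4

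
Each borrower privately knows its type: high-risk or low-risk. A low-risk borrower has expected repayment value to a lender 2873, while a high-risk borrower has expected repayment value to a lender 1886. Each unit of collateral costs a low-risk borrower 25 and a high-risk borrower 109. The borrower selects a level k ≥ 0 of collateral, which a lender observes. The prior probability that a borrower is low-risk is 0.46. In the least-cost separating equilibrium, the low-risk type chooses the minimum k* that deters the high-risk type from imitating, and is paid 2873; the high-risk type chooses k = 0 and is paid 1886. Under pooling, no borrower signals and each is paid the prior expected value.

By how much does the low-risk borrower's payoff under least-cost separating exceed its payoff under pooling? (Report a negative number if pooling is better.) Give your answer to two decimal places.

306.60

Least-cost separating signal: k* solves 1886 = 2873 − 109·k*, so k* = (2873 − 1886)/109 ≈ 9.0550.
Low-risk type's separating payoff: 2873 − 25 × k* = 2873 − 25 × (2873 − 1886)/109 = 2873 − 24675/109 ≈ 2646.6239.
Pooling payoff: 0.46 × 2873 + 0.54 × 1886 = 2340.02.
Difference: 2646.6239 − 2340.02 = 306.6039, i.e. 306.60 to two decimal places.
The low-risk type prefers to separate.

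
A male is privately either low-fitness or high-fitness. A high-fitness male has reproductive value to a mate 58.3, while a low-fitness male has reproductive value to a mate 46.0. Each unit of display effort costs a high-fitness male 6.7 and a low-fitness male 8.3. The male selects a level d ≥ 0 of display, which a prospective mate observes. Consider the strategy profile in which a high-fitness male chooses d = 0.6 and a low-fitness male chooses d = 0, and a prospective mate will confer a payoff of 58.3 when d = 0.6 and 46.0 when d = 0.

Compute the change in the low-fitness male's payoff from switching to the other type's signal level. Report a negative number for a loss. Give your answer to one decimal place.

Playing d = 0 the low-fitness male receives 46.0.
Deviating to d = 0.6 brings payment 58.3 at cost 8.3 × 0.6 = 4.98, netting 53.32.
Gain from deviating: 53.32 − 46.0 = 7.32, i.e. 7.3 to one decimal place.
The gain is positive, so the low-fitness type's incentive-compatibility constraint is violated — this profile is not a separating equilibrium.

7.3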